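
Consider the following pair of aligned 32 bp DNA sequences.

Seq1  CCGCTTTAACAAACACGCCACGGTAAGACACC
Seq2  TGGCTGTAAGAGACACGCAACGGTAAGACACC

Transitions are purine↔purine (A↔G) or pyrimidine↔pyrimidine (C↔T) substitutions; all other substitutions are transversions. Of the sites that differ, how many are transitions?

Differing sites — 1:C/T (Ti); 2:C/G (Tv); 6:T/G (Tv); 10:C/G (Tv); 12:A/G (Ti); 19:C/A (Tv).
Of the 6 differences, 2 transitions and 4 transversions, so the answer is 2.

2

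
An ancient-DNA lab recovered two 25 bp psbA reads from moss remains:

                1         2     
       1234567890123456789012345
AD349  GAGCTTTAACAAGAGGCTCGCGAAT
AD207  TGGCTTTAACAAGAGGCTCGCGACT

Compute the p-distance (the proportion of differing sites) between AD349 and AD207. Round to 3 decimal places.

The sequences differ at positions 1 (G/T), 2 (A/G), 24 (A/C).
There are 3 differences over 25 sites, so p = 3/25 = 0.120.

0.120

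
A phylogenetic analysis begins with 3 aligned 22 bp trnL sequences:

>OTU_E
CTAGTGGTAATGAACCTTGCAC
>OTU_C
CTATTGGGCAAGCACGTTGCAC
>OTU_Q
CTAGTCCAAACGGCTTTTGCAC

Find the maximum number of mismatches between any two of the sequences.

10

Pairwise Hamming distances:
  OTU_E vs OTU_C: 6
  OTU_E vs OTU_Q: 8
  OTU_C vs OTU_Q: 10
The largest is 10, between OTU_C and OTU_Q.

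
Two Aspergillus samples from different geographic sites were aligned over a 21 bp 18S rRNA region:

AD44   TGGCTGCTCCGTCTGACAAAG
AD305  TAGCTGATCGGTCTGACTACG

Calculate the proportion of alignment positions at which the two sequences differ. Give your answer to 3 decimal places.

Differing sites — 2:G/A; 7:C/A; 10:C/G; 18:A/T; 20:A/C.
There are 5 differences over 21 sites, so p = 5/21 = 0.238.

0.238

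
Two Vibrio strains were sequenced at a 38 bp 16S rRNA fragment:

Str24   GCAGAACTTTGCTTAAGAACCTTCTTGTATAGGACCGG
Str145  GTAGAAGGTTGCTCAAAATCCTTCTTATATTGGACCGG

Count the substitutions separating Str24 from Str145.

8

The sequences differ at positions 2 (C/T), 7 (C/G), 8 (T/G), 14 (T/C), 17 (G/A), 19 (A/T), 27 (G/A), 31 (A/T).
That gives 8 mismatches out of 38 aligned sites, so the Hamming distance is 8.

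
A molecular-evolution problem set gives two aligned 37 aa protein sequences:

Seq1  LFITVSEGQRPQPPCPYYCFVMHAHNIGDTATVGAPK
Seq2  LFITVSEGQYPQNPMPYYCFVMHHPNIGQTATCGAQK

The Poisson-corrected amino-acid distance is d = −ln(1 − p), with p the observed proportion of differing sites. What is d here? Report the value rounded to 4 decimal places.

Differing sites — 10:R/Y; 13:P/N; 15:C/M; 24:A/H; 25:H/P; 29:D/Q; 33:V/C; 36:P/Q.
p = 8/37 = 0.216216.
d = −ln(1 − 0.216216) = −ln(0.783784) = 0.2436.

0.2436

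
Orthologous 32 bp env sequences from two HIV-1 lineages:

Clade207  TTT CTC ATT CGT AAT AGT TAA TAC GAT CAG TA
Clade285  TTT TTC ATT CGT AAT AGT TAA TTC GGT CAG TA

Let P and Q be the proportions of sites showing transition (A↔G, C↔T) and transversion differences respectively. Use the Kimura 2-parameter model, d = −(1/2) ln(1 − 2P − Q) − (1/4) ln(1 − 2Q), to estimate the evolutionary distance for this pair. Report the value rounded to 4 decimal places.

The sequences differ at positions 4 (C/T, transition), 23 (A/T, transversion), 26 (A/G, transition).
Of the 3 differences, 2 transitions and 1 transversion over 32 sites: P = 2/32 = 0.062500, Q = 1/32 = 0.031250.
d = −0.5·ln(0.843750) − 0.25·ln(0.937500) = −0.5·(-0.169899) − 0.25·(-0.064539) = 0.1011.

0.1011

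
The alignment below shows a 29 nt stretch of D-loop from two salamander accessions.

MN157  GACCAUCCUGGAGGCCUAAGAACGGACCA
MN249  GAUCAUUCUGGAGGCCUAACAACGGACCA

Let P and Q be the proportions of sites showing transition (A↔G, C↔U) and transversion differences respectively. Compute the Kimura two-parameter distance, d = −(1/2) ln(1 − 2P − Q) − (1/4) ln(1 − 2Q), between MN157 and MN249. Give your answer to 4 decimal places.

0.1125

The sequences differ at positions 3 (C/U, transition), 7 (C/U, transition), 20 (G/C, transversion).
Of the 3 differences, 2 transitions and 1 transversion over 29 sites: P = 2/29 = 0.068966, Q = 1/29 = 0.034483.
d = −0.5·ln(0.827585) − 0.25·ln(0.931034) = −0.5·(-0.189243) − 0.25·(-0.071459) = 0.1125.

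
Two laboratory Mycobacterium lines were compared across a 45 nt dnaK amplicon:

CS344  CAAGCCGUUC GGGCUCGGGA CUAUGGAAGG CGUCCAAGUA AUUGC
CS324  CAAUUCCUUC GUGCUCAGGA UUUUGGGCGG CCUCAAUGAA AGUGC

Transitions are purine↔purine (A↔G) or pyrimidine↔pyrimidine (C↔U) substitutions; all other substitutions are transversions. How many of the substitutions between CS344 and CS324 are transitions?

Mismatches occur at site 4 (G↔U, transversion), site 5 (C↔U, transition), site 7 (G↔C, transversion), site 12 (G↔U, transversion), site 17 (G↔A, transition), site 21 (C↔U, transition), site 23 (A↔U, transversion), site 27 (A↔G, transition), site 28 (A↔C, transversion), site 32 (G↔C, transversion), site 35 (C↔A, transversion), site 37 (A↔U, transversion), site 39 (U↔A, transversion), site 42 (U↔G, transversion).
Of the 14 differences, 4 transitions and 10 transversions, so the answer is 4.

4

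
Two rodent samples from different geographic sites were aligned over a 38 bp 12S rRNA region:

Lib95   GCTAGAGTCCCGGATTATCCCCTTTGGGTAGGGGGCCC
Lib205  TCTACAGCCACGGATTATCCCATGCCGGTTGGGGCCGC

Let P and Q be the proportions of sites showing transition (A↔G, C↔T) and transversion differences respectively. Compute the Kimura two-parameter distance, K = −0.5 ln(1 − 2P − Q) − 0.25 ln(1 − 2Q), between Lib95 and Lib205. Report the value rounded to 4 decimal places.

Differing sites — 1:G/T (Tv); 5:G/C (Tv); 8:T/C (Ti); 10:C/A (Tv); 22:C/A (Tv); 24:T/G (Tv); 25:T/C (Ti); 26:G/C (Tv); 30:A/T (Tv); 35:G/C (Tv); 37:C/G (Tv).
Of the 11 differences, 2 transitions and 9 transversions over 38 sites: P = 2/38 = 0.052632, Q = 9/38 = 0.236842.
d = −0.5·ln(0.657894) − 0.25·ln(0.526316) = −0.5·(-0.418711) − 0.25·(-0.641853) = 0.3698.

0.3698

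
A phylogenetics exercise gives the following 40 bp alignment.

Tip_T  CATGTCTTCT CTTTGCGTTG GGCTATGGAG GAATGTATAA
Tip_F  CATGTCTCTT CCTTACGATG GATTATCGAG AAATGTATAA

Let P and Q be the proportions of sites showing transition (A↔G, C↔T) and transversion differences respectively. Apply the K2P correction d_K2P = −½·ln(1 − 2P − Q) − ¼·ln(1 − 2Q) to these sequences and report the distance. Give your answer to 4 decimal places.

0.2818

The sequences differ at positions 8 (T/C, transition), 9 (C/T, transition), 12 (T/C, transition), 15 (G/A, transition), 18 (T/A, transversion), 22 (G/A, transition), 23 (C/T, transition), 27 (G/C, transversion), 31 (G/A, transition).
Of the 9 differences, 7 transitions and 2 transversions over 40 sites: P = 7/40 = 0.175000, Q = 2/40 = 0.050000.
d = −0.5·ln(0.600000) − 0.25·ln(0.900000) = −0.5·(-0.510826) − 0.25·(-0.105361) = 0.2818.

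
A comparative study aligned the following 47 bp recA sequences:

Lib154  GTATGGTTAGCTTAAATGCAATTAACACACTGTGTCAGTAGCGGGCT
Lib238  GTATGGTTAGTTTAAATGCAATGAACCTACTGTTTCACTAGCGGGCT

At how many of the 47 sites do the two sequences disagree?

The sequences differ at positions 11 (C/T), 23 (T/G), 27 (A/C), 28 (C/T), 34 (G/T), 38 (G/C).
That gives 6 mismatches out of 47 aligned sites, so the Hamming distance is 6.

6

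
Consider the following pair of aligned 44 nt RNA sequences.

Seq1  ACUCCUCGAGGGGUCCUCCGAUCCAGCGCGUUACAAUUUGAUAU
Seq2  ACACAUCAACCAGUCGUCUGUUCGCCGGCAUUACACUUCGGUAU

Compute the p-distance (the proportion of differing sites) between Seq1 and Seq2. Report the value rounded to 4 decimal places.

The sequences differ at positions 3 (U/A), 5 (C/A), 8 (G/A), 10 (G/C), 11 (G/C), 12 (G/A), 16 (C/G), 19 (C/U), 21 (A/U), 24 (C/G), 25 (A/C), 26 (G/C), 27 (C/G), 30 (G/A), 36 (A/C), 39 (U/C), 41 (A/G).
There are 17 differences over 44 sites, so p = 17/44 = 0.3864.

0.3864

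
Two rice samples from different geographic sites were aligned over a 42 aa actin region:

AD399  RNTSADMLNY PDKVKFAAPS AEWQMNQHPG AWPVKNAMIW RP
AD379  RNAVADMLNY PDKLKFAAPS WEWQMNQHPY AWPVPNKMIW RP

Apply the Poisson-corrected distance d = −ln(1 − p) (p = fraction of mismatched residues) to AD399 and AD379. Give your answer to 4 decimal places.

The sequences differ at positions 3 (T/A), 4 (S/V), 14 (V/L), 21 (A/W), 30 (G/Y), 35 (K/P), 37 (A/K).
p = 7/42 = 0.166667.
d = −ln(1 − 0.166667) = −ln(0.833333) = 0.1823.

0.1823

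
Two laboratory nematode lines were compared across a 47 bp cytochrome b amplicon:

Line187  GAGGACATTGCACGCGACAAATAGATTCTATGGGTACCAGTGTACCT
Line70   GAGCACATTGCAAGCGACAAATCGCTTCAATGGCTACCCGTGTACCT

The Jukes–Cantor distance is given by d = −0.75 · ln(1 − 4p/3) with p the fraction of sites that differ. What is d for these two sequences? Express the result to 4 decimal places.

The sequences differ at positions 4 (G/C), 13 (C/A), 23 (A/C), 25 (A/C), 29 (T/A), 34 (G/C), 39 (A/C).
p = 7/47 = 0.148936.
d = −0.75 · ln(1 − (4/3)·0.148936) = −0.75 · ln(0.801419) = −0.75 · (-0.221371) = 0.1660.

0.1660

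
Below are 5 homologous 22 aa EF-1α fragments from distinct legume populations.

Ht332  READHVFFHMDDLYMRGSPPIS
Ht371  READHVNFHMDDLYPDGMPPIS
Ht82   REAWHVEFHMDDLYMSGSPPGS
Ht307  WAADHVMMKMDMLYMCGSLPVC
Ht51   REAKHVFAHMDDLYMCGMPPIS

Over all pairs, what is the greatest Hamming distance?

12

Pairwise Hamming distances:
  Ht332 vs Ht371: 4
  Ht332 vs Ht82: 4
  Ht332 vs Ht307: 10
  Ht332 vs Ht51: 4
  Ht371 vs Ht82: 6
  Ht371 vs Ht307: 12
  Ht371 vs Ht51: 5
  Ht82 vs Ht307: 11
  Ht82 vs Ht51: 6
  Ht307 vs Ht51: 11
The largest is 12, between Ht371 and Ht307.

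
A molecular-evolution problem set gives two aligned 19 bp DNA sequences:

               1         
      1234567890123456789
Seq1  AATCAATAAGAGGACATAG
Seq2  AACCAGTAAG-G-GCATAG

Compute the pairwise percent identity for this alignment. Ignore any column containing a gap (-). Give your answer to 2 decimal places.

Excluding the 2 gap columns leaves 17 comparable sites.
The sequences differ at positions 3 (T/C), 6 (A/G), 14 (A/G).
14 of the 17 comparable sites match, so the percent identity is 14/17 × 100 = 82.35%.

82.35%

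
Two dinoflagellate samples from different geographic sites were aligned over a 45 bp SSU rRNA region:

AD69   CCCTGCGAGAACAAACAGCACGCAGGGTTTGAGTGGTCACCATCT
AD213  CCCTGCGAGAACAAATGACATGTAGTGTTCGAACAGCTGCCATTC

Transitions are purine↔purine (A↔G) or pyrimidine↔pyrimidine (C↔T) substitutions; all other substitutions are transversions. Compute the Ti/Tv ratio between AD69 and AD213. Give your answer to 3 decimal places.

14.000

The sequences differ at positions 16 (C/T, transition), 17 (A/G, transition), 18 (G/A, transition), 21 (C/T, transition), 23 (C/T, transition), 26 (G/T, transversion), 30 (T/C, transition), 33 (G/A, transition), 34 (T/C, transition), 35 (G/A, transition), 37 (T/C, transition), 38 (C/T, transition), 39 (A/G, transition), 44 (C/T, transition), 45 (T/C, transition).
Of the 15 differences, 14 transitions and 1 transversion, so Ti/Tv = 14/1 = 14.000.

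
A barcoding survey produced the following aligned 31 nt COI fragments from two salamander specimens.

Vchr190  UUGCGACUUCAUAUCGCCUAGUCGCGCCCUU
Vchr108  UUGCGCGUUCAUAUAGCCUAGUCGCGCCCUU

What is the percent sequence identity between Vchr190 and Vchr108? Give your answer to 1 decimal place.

90.3%

Differing sites — 6:A/C; 7:C/G; 15:C/A.
28 of the 31 sites match, so the percent identity is 28/31 × 100 = 90.3%.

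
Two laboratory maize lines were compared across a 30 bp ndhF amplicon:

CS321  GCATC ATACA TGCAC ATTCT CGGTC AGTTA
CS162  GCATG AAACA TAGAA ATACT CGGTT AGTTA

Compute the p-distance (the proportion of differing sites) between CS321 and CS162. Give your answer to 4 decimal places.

0.2333

The sequences differ at positions 5 (C/G), 7 (T/A), 12 (G/A), 13 (C/G), 15 (C/A), 18 (T/A), 25 (C/T).
There are 7 differences over 30 sites, so p = 7/30 = 0.2333.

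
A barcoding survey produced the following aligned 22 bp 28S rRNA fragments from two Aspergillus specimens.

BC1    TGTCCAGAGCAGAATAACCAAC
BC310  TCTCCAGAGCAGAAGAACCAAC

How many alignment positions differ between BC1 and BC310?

Mismatches occur at site 2 (G→C), site 15 (T→G).
That gives 2 mismatches out of 22 aligned sites, so the Hamming distance is 2.

2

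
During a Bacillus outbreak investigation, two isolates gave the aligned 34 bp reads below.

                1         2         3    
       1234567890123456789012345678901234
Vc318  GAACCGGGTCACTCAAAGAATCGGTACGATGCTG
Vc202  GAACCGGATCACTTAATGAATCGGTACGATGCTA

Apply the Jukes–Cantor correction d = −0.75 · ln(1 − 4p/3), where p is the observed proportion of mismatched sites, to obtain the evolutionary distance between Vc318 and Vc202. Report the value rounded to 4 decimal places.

0.1280

The sequences differ at positions 8 (G/A), 14 (C/T), 17 (A/T), 34 (G/A).
p = 4/34 = 0.117647.
d = −0.75 · ln(1 − (4/3)·0.117647) = −0.75 · ln(0.843137) = −0.75 · (-0.170626) = 0.1280.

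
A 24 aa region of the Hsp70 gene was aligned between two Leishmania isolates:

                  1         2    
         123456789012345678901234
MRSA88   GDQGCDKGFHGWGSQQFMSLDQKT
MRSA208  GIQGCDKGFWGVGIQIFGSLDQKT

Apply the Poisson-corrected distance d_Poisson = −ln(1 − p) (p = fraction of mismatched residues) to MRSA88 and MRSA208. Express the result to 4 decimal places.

The sequences differ at positions 2 (D/I), 10 (H/W), 12 (W/V), 14 (S/I), 16 (Q/I), 18 (M/G).
p = 6/24 = 0.250000.
d = −ln(1 − 0.250000) = −ln(0.750000) = 0.2877.

0.2877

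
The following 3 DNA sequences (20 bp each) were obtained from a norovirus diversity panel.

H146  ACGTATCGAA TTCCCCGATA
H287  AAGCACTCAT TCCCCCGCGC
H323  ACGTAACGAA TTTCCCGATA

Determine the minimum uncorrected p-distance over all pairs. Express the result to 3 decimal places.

Pairwise Hamming distances:
  H146 vs H287: 10
  H146 vs H323: 2
  H287 vs H323: 11
The smallest is 2 mismatches, between H146 and H323; p = 2/20 = 0.100.

0.100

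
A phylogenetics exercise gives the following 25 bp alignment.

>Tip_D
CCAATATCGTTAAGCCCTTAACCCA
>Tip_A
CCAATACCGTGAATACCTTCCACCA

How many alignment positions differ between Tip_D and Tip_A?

Mismatches occur at site 7 (T→C), site 11 (T→G), site 14 (G→T), site 15 (C→A), site 20 (A→C), site 21 (A→C), site 22 (C→A).
That gives 7 mismatches out of 25 aligned sites, so the Hamming distance is 7.

7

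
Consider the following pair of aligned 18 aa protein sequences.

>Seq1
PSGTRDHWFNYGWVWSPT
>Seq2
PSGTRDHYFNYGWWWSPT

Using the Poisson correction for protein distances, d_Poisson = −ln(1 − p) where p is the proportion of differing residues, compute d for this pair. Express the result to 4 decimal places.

Differing sites — 8:W/Y; 14:V/W.
p = 2/18 = 0.111111.
d = −ln(1 − 0.111111) = −ln(0.888889) = 0.1178.

0.1178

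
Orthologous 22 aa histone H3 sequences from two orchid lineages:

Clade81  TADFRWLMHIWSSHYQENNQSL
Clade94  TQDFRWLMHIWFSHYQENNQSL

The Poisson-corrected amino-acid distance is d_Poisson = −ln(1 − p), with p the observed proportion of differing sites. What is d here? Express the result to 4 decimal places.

Differing sites — 2:A/Q; 12:S/F.
p = 2/22 = 0.090909.
d = −ln(1 − 0.090909) = −ln(0.909091) = 0.0953.

0.0953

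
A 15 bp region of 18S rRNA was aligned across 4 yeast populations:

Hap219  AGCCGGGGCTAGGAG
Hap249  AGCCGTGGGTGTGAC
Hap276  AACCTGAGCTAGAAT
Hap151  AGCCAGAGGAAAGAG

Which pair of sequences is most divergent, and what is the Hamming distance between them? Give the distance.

Pairwise Hamming distances:
  Hap219 vs Hap249: 5
  Hap219 vs Hap276: 5
  Hap219 vs Hap151: 5
  Hap249 vs Hap276: 9
  Hap249 vs Hap151: 7
  Hap276 vs Hap151: 7
The largest is 9, between Hap249 and Hap276.

9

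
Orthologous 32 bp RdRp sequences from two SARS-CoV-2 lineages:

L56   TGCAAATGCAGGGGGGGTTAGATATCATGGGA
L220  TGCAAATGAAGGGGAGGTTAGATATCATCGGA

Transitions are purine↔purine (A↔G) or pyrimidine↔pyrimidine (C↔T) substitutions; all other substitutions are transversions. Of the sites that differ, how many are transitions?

1

Differing sites — 9:C/A (Tv); 15:G/A (Ti); 29:G/C (Tv).
Of the 3 differences, 1 transition and 2 transversions, so the answer is 1.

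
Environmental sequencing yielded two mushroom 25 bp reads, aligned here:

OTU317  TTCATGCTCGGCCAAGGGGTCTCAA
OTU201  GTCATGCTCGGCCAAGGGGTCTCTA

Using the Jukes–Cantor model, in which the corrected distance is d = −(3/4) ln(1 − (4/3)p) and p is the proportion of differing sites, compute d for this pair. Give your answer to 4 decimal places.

0.0846

Mismatches occur at site 1 (T/G), site 24 (A/T).
p = 2/25 = 0.080000.
d = −0.75 · ln(1 − (4/3)·0.080000) = −0.75 · ln(0.893333) = −0.75 · (-0.112796) = 0.0846.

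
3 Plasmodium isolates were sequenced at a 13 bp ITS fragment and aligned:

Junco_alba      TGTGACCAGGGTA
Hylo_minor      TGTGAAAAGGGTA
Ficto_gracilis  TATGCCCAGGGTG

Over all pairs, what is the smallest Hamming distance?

2

Pairwise Hamming distances:
  Junco_alba vs Hylo_minor: 2
  Junco_alba vs Ficto_gracilis: 3
  Hylo_minor vs Ficto_gracilis: 5
The smallest is 2, between Junco_alba and Hylo_minor.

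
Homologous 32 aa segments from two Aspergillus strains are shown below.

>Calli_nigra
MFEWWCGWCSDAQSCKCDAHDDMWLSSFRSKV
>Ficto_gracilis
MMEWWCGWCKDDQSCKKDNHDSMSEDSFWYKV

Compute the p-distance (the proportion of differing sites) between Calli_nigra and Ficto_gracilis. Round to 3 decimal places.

Differing sites — 2:F/M; 10:S/K; 12:A/D; 17:C/K; 19:A/N; 22:D/S; 24:W/S; 25:L/E; 26:S/D; 29:R/W; 30:S/Y.
There are 11 differences over 32 sites, so p = 11/32 = 0.344.

0.344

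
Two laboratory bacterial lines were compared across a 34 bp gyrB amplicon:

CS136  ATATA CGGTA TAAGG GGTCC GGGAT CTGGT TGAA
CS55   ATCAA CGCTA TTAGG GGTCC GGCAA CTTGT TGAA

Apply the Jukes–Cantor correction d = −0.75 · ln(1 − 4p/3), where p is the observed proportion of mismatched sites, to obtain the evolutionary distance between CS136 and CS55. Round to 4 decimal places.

Differing sites — 3:A/C; 4:T/A; 8:G/C; 12:A/T; 23:G/C; 25:T/A; 28:G/T.
p = 7/34 = 0.205882.
d = −0.75 · ln(1 − (4/3)·0.205882) = −0.75 · ln(0.725491) = −0.75 · (-0.320907) = 0.2407.

0.2407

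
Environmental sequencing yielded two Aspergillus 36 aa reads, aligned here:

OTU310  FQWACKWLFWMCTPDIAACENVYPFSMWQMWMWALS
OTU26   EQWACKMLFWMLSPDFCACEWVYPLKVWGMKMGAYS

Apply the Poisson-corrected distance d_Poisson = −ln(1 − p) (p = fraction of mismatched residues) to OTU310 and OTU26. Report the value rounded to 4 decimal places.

0.4925

Differing sites — 1:F/E; 7:W/M; 12:C/L; 13:T/S; 16:I/F; 17:A/C; 21:N/W; 25:F/L; 26:S/K; 27:M/V; 29:Q/G; 31:W/K; 33:W/G; 35:L/Y.
p = 14/36 = 0.388889.
d = −ln(1 − 0.388889) = −ln(0.611111) = 0.4925.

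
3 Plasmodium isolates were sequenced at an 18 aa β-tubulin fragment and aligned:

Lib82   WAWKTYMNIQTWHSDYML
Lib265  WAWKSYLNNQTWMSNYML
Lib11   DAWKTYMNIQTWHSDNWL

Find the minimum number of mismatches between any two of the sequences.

Pairwise Hamming distances:
  Lib82 vs Lib265: 5
  Lib82 vs Lib11: 3
  Lib265 vs Lib11: 8
The smallest is 3, between Lib82 and Lib11.

3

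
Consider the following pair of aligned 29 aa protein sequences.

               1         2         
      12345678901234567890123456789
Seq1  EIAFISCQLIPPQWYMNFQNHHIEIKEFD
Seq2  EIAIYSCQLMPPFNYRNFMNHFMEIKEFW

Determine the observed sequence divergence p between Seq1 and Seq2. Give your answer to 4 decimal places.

0.3448

Mismatches occur at site 4 (F↔I), site 5 (I↔Y), site 10 (I↔M), site 13 (Q↔F), site 14 (W↔N), site 16 (M↔R), site 19 (Q↔M), site 22 (H↔F), site 23 (I↔M), site 29 (D↔W).
There are 10 differences over 29 sites, so p = 10/29 = 0.3448.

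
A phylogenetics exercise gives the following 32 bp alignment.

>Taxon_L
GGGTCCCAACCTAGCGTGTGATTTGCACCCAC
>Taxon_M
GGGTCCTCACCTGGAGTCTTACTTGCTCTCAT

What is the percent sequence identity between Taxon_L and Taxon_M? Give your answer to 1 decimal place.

68.8%

Mismatches occur at site 7 (C/T), site 8 (A/C), site 13 (A/G), site 15 (C/A), site 18 (G/C), site 20 (G/T), site 22 (T/C), site 27 (A/T), site 29 (C/T), site 32 (C/T).
22 of the 32 sites match, so the percent identity is 22/32 × 100 = 68.8%.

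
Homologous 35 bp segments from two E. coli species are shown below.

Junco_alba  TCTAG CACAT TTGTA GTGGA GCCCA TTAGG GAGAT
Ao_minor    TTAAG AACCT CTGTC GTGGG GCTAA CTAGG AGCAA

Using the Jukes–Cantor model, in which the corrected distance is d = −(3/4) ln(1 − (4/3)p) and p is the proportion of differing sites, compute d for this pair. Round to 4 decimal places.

Differing sites — 2:C/T; 3:T/A; 6:C/A; 9:A/C; 11:T/C; 15:A/C; 20:A/G; 23:C/T; 24:C/A; 26:T/C; 31:G/A; 32:A/G; 33:G/C; 35:T/A.
p = 14/35 = 0.400000.
d = −0.75 · ln(1 − (4/3)·0.400000) = −0.75 · ln(0.466667) = −0.75 · (-0.762139) = 0.5716.

0.5716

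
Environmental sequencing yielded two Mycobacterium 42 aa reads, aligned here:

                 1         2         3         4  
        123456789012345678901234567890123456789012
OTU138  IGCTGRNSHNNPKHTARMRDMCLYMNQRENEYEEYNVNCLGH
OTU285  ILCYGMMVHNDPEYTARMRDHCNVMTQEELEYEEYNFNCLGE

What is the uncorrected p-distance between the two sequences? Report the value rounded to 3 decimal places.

0.381

Differing sites — 2:G/L; 4:T/Y; 6:R/M; 7:N/M; 8:S/V; 11:N/D; 13:K/E; 14:H/Y; 21:M/H; 23:L/N; 24:Y/V; 26:N/T; 28:R/E; 30:N/L; 37:V/F; 42:H/E.
There are 16 differences over 42 sites, so p = 16/42 = 0.381.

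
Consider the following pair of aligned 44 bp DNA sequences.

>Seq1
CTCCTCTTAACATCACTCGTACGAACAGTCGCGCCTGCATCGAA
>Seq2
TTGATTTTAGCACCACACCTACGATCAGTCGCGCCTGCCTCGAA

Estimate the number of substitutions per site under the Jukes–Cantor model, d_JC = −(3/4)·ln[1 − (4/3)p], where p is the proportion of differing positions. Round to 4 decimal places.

Differing sites — 1:C/T; 3:C/G; 4:C/A; 6:C/T; 10:A/G; 13:T/C; 17:T/A; 19:G/C; 25:A/T; 39:A/C.
p = 10/44 = 0.227273.
d = −0.75 · ln(1 − (4/3)·0.227273) = −0.75 · ln(0.696969) = −0.75 · (-0.361014) = 0.2708.

0.2708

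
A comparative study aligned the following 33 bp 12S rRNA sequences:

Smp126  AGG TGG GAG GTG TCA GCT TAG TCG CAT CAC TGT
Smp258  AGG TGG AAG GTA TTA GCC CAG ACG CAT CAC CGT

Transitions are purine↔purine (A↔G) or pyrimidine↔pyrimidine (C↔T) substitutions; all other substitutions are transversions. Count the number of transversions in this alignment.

The sequences differ at positions 7 (G/A, transition), 12 (G/A, transition), 14 (C/T, transition), 18 (T/C, transition), 19 (T/C, transition), 22 (T/A, transversion), 31 (T/C, transition).
Of the 7 differences, 6 transitions and 1 transversion, so the answer is 1.

1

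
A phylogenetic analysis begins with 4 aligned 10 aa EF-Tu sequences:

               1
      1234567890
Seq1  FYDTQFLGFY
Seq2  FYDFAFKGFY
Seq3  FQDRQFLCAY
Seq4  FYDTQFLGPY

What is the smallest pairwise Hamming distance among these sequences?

Pairwise Hamming distances:
  Seq1 vs Seq2: 3
  Seq1 vs Seq3: 4
  Seq1 vs Seq4: 1
  Seq2 vs Seq3: 6
  Seq2 vs Seq4: 4
  Seq3 vs Seq4: 4
The smallest is 1, between Seq1 and Seq4.

1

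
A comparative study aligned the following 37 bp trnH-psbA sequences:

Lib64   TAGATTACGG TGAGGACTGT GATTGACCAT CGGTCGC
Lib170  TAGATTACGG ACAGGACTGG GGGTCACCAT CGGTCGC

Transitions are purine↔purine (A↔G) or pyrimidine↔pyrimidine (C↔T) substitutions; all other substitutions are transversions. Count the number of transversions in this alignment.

Differing sites — 11:T/A (Tv); 12:G/C (Tv); 20:T/G (Tv); 22:A/G (Ti); 23:T/G (Tv); 25:G/C (Tv).
Of the 6 differences, 1 transition and 5 transversions, so the answer is 5.

5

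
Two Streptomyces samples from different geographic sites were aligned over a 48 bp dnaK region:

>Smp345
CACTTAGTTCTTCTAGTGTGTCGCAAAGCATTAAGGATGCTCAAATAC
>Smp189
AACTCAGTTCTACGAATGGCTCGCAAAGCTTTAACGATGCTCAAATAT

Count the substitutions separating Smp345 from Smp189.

10

Differing sites — 1:C/A; 5:T/C; 12:T/A; 14:T/G; 16:G/A; 19:T/G; 20:G/C; 30:A/T; 35:G/C; 48:C/T.
That gives 10 mismatches out of 48 aligned sites, so the Hamming distance is 10.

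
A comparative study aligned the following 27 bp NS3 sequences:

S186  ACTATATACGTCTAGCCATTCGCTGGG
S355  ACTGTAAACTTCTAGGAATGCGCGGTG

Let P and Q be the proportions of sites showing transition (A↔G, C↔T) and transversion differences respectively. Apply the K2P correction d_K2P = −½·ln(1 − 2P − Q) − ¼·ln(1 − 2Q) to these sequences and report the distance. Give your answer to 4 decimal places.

Mismatches occur at site 4 (A→G, transition), site 7 (T→A, transversion), site 10 (G→T, transversion), site 16 (C→G, transversion), site 17 (C→A, transversion), site 20 (T→G, transversion), site 24 (T→G, transversion), site 26 (G→T, transversion).
Of the 8 differences, 1 transition and 7 transversions over 27 sites: P = 1/27 = 0.037037, Q = 7/27 = 0.259259.
d = −0.5·ln(0.666667) − 0.25·ln(0.481482) = −0.5·(-0.405465) − 0.25·(-0.730886) = 0.3855.

0.3855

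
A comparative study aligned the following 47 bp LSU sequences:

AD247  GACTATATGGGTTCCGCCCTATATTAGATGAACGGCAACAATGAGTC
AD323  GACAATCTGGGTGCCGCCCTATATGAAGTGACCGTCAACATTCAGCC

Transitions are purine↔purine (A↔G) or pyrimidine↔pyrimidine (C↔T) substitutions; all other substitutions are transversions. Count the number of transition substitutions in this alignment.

Differing sites — 4:T/A (Tv); 7:A/C (Tv); 13:T/G (Tv); 25:T/G (Tv); 27:G/A (Ti); 28:A/G (Ti); 32:A/C (Tv); 35:G/T (Tv); 41:A/T (Tv); 43:G/C (Tv); 46:T/C (Ti).
Of the 11 differences, 3 transitions and 8 transversions, so the answer is 3.

3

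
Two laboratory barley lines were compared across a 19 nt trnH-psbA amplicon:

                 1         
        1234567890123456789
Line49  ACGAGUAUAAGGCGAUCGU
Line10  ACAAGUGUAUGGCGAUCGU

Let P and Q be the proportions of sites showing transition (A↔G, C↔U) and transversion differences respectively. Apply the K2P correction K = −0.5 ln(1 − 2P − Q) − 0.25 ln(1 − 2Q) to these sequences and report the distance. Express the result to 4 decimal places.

The sequences differ at positions 3 (G/A, transition), 7 (A/G, transition), 10 (A/U, transversion).
Of the 3 differences, 2 transitions and 1 transversion over 19 sites: P = 2/19 = 0.105263, Q = 1/19 = 0.052632.
d = −0.5·ln(0.736842) − 0.25·ln(0.894736) = −0.5·(-0.305382) − 0.25·(-0.111227) = 0.1805.

0.1805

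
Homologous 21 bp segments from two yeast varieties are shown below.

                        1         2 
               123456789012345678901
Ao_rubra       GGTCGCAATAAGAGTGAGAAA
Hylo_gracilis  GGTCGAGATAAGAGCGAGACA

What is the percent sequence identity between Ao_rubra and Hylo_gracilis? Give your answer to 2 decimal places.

80.95%

Mismatches occur at site 6 (C/A), site 7 (A/G), site 15 (T/C), site 20 (A/C).
17 of the 21 sites match, so the percent identity is 17/21 × 100 = 80.95%.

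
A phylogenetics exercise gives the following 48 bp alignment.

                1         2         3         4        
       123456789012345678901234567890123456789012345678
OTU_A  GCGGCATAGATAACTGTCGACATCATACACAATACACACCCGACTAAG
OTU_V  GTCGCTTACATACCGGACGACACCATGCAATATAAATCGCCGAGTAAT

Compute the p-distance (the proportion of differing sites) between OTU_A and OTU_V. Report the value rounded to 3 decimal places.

0.354

Mismatches occur at site 2 (C↔T), site 3 (G↔C), site 6 (A↔T), site 9 (G↔C), site 13 (A↔C), site 15 (T↔G), site 17 (T↔A), site 23 (T↔C), site 27 (A↔G), site 30 (C↔A), site 31 (A↔T), site 35 (C↔A), site 37 (C↔T), site 38 (A↔C), site 39 (C↔G), site 44 (C↔G), site 48 (G↔T).
There are 17 differences over 48 sites, so p = 17/48 = 0.354.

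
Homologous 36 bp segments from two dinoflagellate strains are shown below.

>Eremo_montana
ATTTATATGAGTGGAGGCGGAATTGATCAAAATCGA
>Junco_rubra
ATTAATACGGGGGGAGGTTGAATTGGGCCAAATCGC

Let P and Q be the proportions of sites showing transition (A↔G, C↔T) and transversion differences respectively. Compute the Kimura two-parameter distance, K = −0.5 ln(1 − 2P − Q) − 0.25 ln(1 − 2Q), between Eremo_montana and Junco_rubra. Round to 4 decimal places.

Mismatches occur at site 4 (T↔A, transversion), site 8 (T↔C, transition), site 10 (A↔G, transition), site 12 (T↔G, transversion), site 18 (C↔T, transition), site 19 (G↔T, transversion), site 26 (A↔G, transition), site 27 (T↔G, transversion), site 29 (A↔C, transversion), site 36 (A↔C, transversion).
Of the 10 differences, 4 transitions and 6 transversions over 36 sites: P = 4/36 = 0.111111, Q = 6/36 = 0.166667.
d = −0.5·ln(0.611111) − 0.25·ln(0.666666) = −0.5·(-0.492477) − 0.25·(-0.405466) = 0.3476.

0.3476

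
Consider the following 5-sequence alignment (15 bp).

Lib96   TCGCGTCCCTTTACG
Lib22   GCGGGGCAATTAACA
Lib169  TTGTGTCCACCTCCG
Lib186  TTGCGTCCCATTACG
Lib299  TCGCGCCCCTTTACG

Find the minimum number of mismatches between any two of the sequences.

Pairwise Hamming distances:
  Lib96 vs Lib22: 7
  Lib96 vs Lib169: 6
  Lib96 vs Lib186: 2
  Lib96 vs Lib299: 1
  Lib22 vs Lib169: 10
  Lib22 vs Lib186: 9
  Lib22 vs Lib299: 7
  Lib169 vs Lib186: 5
  Lib169 vs Lib299: 7
  Lib186 vs Lib299: 3
The smallest is 1, between Lib96 and Lib299.

1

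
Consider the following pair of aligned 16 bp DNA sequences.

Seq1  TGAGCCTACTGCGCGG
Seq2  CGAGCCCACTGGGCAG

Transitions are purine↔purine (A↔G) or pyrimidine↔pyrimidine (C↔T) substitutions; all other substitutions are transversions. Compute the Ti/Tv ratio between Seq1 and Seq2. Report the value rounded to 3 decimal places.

The sequences differ at positions 1 (T/C, transition), 7 (T/C, transition), 12 (C/G, transversion), 15 (G/A, transition).
Of the 4 differences, 3 transitions and 1 transversion, so Ti/Tv = 3/1 = 3.000.

3.000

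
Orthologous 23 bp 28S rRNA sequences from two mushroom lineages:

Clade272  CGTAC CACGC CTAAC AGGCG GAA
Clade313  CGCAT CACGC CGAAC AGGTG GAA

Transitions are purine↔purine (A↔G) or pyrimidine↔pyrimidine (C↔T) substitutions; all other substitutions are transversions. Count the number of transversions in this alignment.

Differing sites — 3:T/C (Ti); 5:C/T (Ti); 12:T/G (Tv); 19:C/T (Ti).
Of the 4 differences, 3 transitions and 1 transversion, so the answer is 1.

1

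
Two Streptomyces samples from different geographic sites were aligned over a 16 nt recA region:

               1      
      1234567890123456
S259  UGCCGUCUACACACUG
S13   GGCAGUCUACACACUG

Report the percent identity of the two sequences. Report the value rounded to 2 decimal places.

87.50%

Mismatches occur at site 1 (U↔G), site 4 (C↔A).
14 of the 16 sites match, so the percent identity is 14/16 × 100 = 87.50%.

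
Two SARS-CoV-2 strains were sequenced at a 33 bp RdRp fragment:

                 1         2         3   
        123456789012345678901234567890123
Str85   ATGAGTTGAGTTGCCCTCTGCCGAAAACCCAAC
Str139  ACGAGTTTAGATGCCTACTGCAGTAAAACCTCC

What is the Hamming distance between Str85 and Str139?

The sequences differ at positions 2 (T/C), 8 (G/T), 11 (T/A), 16 (C/T), 17 (T/A), 22 (C/A), 24 (A/T), 28 (C/A), 31 (A/T), 32 (A/C).
That gives 10 mismatches out of 33 aligned sites, so the Hamming distance is 10.

10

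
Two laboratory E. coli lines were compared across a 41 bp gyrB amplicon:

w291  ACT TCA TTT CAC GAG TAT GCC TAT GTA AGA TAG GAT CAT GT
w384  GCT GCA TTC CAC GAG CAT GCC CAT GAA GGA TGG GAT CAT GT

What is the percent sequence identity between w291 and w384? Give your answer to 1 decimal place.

Mismatches occur at site 1 (A→G), site 4 (T→G), site 9 (T→C), site 16 (T→C), site 22 (T→C), site 26 (T→A), site 28 (A→G), site 32 (A→G).
33 of the 41 sites match, so the percent identity is 33/41 × 100 = 80.5%.

80.5%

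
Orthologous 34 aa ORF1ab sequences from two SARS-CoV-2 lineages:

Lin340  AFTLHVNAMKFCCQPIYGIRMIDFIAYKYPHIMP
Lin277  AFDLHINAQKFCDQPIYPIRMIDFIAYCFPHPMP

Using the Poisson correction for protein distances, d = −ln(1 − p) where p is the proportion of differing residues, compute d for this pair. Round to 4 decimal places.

The sequences differ at positions 3 (T/D), 6 (V/I), 9 (M/Q), 13 (C/D), 18 (G/P), 28 (K/C), 29 (Y/F), 32 (I/P).
p = 8/34 = 0.235294.
d = −ln(1 − 0.235294) = −ln(0.764706) = 0.2683.

0.2683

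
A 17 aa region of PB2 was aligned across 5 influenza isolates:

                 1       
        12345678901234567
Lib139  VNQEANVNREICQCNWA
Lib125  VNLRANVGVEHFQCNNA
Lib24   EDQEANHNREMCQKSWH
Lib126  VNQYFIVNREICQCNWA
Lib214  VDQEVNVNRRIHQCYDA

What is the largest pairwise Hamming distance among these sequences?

13

Pairwise Hamming distances:
  Lib139 vs Lib125: 7
  Lib139 vs Lib24: 7
  Lib139 vs Lib126: 3
  Lib139 vs Lib214: 6
  Lib125 vs Lib24: 13
  Lib125 vs Lib126: 9
  Lib125 vs Lib214: 11
  Lib24 vs Lib126: 10
  Lib24 vs Lib214: 10
  Lib126 vs Lib214: 8
The largest is 13, between Lib125 and Lib24.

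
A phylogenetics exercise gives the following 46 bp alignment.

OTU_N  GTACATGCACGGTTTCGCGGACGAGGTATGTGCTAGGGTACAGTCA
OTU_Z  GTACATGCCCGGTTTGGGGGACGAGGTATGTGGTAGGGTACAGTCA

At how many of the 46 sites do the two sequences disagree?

4

The sequences differ at positions 9 (A/C), 16 (C/G), 18 (C/G), 33 (C/G).
That gives 4 mismatches out of 46 aligned sites, so the Hamming distance is 4.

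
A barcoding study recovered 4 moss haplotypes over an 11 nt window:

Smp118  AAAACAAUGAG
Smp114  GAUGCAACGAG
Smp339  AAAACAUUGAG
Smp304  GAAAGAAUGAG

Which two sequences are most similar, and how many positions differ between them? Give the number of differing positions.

1

Pairwise Hamming distances:
  Smp118 vs Smp114: 4
  Smp118 vs Smp339: 1
  Smp118 vs Smp304: 2
  Smp114 vs Smp339: 5
  Smp114 vs Smp304: 4
  Smp339 vs Smp304: 3
The smallest is 1, between Smp118 and Smp339.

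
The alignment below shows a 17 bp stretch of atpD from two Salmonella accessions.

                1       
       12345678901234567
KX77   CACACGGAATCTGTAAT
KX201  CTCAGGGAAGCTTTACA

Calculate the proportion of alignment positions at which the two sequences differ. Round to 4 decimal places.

0.3529

The sequences differ at positions 2 (A/T), 5 (C/G), 10 (T/G), 13 (G/T), 16 (A/C), 17 (T/A).
There are 6 differences over 17 sites, so p = 6/17 = 0.3529.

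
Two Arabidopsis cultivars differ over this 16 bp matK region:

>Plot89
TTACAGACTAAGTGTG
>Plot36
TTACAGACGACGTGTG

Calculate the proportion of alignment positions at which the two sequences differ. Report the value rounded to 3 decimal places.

The sequences differ at positions 9 (T/G), 11 (A/C).
There are 2 differences over 16 sites, so p = 2/16 = 0.125.

0.125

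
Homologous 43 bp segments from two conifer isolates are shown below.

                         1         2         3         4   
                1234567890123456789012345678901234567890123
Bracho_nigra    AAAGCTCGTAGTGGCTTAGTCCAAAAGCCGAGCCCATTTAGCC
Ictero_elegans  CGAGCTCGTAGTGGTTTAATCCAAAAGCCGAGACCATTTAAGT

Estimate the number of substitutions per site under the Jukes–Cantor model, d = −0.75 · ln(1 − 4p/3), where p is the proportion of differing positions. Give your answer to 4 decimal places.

Mismatches occur at site 1 (A↔C), site 2 (A↔G), site 15 (C↔T), site 19 (G↔A), site 33 (C↔A), site 41 (G↔A), site 42 (C↔G), site 43 (C↔T).
p = 8/43 = 0.186047.
d = −0.75 · ln(1 − (4/3)·0.186047) = −0.75 · ln(0.751937) = −0.75 · (-0.285103) = 0.2138.

0.2138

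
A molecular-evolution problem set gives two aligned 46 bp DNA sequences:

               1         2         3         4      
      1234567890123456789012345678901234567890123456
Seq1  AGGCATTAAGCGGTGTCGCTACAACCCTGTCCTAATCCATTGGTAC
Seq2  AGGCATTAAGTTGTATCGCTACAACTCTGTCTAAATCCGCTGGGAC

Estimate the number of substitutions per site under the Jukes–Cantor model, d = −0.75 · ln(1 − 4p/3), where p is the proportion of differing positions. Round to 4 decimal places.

Mismatches occur at site 11 (C/T), site 12 (G/T), site 15 (G/A), site 26 (C/T), site 32 (C/T), site 33 (T/A), site 39 (A/G), site 40 (T/C), site 44 (T/G).
p = 9/46 = 0.195652.
d = −0.75 · ln(1 − (4/3)·0.195652) = −0.75 · ln(0.739131) = −0.75 · (-0.302280) = 0.2267.

0.2267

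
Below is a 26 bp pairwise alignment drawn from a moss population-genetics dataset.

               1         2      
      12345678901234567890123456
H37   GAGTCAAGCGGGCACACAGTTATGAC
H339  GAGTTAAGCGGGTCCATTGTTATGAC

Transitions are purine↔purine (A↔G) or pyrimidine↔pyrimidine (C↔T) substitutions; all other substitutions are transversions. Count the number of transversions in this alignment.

2

Differing sites — 5:C/T (Ti); 13:C/T (Ti); 14:A/C (Tv); 17:C/T (Ti); 18:A/T (Tv).
Of the 5 differences, 3 transitions and 2 transversions, so the answer is 2.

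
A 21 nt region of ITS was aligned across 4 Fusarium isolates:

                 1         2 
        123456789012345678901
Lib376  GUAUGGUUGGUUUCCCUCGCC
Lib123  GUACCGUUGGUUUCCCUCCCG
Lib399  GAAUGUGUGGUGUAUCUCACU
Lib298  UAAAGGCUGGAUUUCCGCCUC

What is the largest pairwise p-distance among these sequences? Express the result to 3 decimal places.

Pairwise Hamming distances:
  Lib376 vs Lib123: 4
  Lib376 vs Lib399: 8
  Lib376 vs Lib298: 9
  Lib123 vs Lib399: 10
  Lib123 vs Lib298: 10
  Lib399 vs Lib298: 12
The largest is 12 mismatches, between Lib399 and Lib298; p = 12/21 = 0.571.

0.571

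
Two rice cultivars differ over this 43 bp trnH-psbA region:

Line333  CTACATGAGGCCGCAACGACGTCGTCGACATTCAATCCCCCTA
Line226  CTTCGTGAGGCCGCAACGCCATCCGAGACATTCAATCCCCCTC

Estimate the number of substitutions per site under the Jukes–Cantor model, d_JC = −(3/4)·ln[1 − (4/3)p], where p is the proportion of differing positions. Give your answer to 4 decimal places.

0.2138

The sequences differ at positions 3 (A/T), 5 (A/G), 19 (A/C), 21 (G/A), 24 (G/C), 25 (T/G), 26 (C/A), 43 (A/C).
p = 8/43 = 0.186047.
d = −0.75 · ln(1 − (4/3)·0.186047) = −0.75 · ln(0.751937) = −0.75 · (-0.285103) = 0.2138.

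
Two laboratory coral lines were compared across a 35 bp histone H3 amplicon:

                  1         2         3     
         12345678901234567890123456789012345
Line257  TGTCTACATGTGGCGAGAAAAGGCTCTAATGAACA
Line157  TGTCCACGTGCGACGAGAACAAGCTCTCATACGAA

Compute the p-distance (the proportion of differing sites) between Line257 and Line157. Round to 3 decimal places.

The sequences differ at positions 5 (T/C), 8 (A/G), 11 (T/C), 13 (G/A), 20 (A/C), 22 (G/A), 28 (A/C), 31 (G/A), 32 (A/C), 33 (A/G), 34 (C/A).
There are 11 differences over 35 sites, so p = 11/35 = 0.314.

0.314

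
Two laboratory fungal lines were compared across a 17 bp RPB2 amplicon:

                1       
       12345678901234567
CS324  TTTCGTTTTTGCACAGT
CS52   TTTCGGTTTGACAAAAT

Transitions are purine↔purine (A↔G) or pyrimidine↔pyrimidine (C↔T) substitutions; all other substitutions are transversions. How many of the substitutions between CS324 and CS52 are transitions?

2

Mismatches occur at site 6 (T→G, transversion), site 10 (T→G, transversion), site 11 (G→A, transition), site 14 (C→A, transversion), site 16 (G→A, transition).
Of the 5 differences, 2 transitions and 3 transversions, so the answer is 2.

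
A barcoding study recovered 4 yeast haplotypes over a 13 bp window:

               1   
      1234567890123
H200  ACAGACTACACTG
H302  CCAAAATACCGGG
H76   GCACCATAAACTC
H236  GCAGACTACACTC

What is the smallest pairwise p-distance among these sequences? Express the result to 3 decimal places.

0.154

Pairwise Hamming distances:
  H200 vs H302: 6
  H200 vs H76: 6
  H200 vs H236: 2
  H302 vs H76: 8
  H302 vs H236: 7
  H76 vs H236: 4
The smallest is 2 mismatches, between H200 and H236; p = 2/13 = 0.154.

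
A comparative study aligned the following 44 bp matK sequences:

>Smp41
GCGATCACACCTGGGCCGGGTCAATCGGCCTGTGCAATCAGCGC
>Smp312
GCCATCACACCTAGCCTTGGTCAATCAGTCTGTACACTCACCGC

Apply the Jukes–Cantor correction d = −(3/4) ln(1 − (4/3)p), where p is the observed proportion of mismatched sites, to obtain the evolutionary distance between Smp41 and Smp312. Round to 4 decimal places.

0.2708

Differing sites — 3:G/C; 13:G/A; 15:G/C; 17:C/T; 18:G/T; 27:G/A; 29:C/T; 34:G/A; 37:A/C; 41:G/C.
p = 10/44 = 0.227273.
d = −0.75 · ln(1 − (4/3)·0.227273) = −0.75 · ln(0.696969) = −0.75 · (-0.361014) = 0.2708.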